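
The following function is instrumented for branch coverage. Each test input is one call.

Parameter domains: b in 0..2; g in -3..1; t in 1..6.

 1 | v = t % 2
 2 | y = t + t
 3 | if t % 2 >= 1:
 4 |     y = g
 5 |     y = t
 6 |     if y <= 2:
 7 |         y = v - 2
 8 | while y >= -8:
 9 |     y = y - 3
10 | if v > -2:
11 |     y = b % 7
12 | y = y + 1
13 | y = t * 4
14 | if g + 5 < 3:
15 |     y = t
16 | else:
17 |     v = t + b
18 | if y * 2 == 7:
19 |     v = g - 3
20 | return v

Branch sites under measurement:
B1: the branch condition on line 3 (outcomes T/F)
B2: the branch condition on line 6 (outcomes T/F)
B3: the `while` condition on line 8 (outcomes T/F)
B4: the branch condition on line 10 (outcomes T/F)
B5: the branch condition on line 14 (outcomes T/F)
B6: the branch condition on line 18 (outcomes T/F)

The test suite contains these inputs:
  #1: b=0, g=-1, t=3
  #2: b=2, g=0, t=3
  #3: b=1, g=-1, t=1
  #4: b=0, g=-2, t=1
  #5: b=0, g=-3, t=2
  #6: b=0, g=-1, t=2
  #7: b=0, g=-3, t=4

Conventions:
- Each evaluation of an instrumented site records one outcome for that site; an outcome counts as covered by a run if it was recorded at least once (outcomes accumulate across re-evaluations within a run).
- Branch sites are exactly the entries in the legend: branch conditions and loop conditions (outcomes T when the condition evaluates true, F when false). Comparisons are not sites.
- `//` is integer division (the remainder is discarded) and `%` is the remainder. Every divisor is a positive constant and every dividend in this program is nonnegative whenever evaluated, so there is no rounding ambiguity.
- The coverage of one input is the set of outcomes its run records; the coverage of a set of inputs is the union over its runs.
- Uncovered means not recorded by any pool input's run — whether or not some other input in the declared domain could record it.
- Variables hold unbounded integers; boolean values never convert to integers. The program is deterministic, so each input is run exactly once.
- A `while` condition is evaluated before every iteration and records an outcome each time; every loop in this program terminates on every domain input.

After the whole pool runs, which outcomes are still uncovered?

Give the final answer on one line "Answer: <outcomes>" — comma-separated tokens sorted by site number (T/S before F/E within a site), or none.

#1 (b=0, g=-1, t=3) -> covered: B1=T, B2=F, B3=T, B3=F, B4=T, B5=F, B6=F
#2 (b=2, g=0, t=3) -> covered: B1=T, B2=F, B3=T, B3=F, B4=T, B5=F, B6=F
#3 (b=1, g=-1, t=1) -> covered: B1=T, B2=T, B3=T, B3=F, B4=T, B5=F, B6=F
#4 (b=0, g=-2, t=1) -> covered: B1=T, B2=T, B3=T, B3=F, B4=T, B5=F, B6=F
#5 (b=0, g=-3, t=2) -> covered: B1=F, B3=T, B3=F, B4=T, B5=T, B6=F
#6 (b=0, g=-1, t=2) -> covered: B1=F, B3=T, B3=F, B4=T, B5=F, B6=F
#7 (b=0, g=-3, t=4) -> covered: B1=F, B3=T, B3=F, B4=T, B5=T, B6=F
union over the pool: B1=T, B1=F, B2=T, B2=F, B3=T, B3=F, B4=T, B5=T, B5=F, B6=F
uncovered (2 of 12): B4=F, B6=T

Answer: B4=F, B6=T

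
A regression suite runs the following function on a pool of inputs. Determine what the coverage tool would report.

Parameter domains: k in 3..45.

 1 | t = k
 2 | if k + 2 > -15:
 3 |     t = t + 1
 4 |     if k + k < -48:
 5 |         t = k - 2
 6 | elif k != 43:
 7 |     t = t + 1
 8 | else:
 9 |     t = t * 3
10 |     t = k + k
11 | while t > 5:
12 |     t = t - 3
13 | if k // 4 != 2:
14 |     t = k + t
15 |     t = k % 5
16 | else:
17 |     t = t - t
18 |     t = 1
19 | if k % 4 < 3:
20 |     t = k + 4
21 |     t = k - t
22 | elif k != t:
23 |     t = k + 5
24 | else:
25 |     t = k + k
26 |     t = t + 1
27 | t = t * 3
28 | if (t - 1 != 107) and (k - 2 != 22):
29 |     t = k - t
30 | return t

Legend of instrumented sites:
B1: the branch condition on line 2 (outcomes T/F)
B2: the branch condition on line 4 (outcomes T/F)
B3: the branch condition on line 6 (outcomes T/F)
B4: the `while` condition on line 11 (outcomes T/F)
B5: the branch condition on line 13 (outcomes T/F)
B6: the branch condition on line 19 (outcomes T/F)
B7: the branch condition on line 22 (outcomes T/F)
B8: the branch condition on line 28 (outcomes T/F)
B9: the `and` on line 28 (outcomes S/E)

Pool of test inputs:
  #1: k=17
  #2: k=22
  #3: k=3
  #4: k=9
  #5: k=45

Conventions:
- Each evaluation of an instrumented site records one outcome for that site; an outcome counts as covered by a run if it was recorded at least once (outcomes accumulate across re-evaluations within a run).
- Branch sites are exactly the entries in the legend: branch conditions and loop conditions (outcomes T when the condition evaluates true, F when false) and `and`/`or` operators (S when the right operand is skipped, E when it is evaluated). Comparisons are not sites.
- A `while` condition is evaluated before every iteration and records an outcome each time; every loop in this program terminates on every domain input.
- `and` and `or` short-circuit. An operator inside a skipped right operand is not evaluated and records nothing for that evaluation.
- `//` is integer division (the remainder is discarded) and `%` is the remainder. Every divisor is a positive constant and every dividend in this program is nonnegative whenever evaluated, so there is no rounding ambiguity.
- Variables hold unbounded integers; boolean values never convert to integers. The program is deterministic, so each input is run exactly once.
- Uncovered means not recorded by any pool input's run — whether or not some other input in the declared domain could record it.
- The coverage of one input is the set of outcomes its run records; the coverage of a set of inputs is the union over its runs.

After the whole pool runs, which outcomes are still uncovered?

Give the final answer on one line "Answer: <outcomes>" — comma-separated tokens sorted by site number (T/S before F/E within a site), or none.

#1 (k=17) -> B1->T, B2->F, B4->T, B4->T, B4->T, B4->T, B4->T, B4->F, B5->T, B6->T, B9->E, B8->T; covered: B1=T, B2=F, B4=T, B4=F, B5=T, B6=T, B8=T, B9=E
#2 (k=22) -> B1->T, B2->F, B4->T, B4->T, B4->T, B4->T, B4->T, B4->T, B4->F, B5->T, B6->T, B9->E, B8->T; covered: B1=T, B2=F, B4=T, B4=F, B5=T, B6=T, B8=T, B9=E
#3 (k=3) -> B1->T, B2->F, B4->F, B5->T, B6->F, B7->F, B9->E, B8->T; covered: B1=T, B2=F, B4=F, B5=T, B6=F, B7=F, B8=T, B9=E
#4 (k=9) -> B1->T, B2->F, B4->T, B4->T, B4->F, B5->F, B6->T, B9->E, B8->T; covered: B1=T, B2=F, B4=T, B4=F, B5=F, B6=T, B8=T, B9=E
#5 (k=45) -> B1->T, B2->F, B4->T, B4->T, B4->T, B4->T, B4->T, B4->T, B4->T, B4->T, B4->T, B4->T, B4->T, B4->T, ...; covered: B1=T, B2=F, B4=T, B4=F, B5=T, B6=T, B8=T, B9=E
union over the pool: B1=T, B2=F, B4=T, B4=F, B5=T, B5=F, B6=T, B6=F, B7=F, B8=T, B9=E
uncovered (7 of 18): B1=F, B2=T, B3=T, B3=F, B7=T, B8=F, B9=S

Answer: B1=F, B2=T, B3=T, B3=F, B7=T, B8=F, B9=S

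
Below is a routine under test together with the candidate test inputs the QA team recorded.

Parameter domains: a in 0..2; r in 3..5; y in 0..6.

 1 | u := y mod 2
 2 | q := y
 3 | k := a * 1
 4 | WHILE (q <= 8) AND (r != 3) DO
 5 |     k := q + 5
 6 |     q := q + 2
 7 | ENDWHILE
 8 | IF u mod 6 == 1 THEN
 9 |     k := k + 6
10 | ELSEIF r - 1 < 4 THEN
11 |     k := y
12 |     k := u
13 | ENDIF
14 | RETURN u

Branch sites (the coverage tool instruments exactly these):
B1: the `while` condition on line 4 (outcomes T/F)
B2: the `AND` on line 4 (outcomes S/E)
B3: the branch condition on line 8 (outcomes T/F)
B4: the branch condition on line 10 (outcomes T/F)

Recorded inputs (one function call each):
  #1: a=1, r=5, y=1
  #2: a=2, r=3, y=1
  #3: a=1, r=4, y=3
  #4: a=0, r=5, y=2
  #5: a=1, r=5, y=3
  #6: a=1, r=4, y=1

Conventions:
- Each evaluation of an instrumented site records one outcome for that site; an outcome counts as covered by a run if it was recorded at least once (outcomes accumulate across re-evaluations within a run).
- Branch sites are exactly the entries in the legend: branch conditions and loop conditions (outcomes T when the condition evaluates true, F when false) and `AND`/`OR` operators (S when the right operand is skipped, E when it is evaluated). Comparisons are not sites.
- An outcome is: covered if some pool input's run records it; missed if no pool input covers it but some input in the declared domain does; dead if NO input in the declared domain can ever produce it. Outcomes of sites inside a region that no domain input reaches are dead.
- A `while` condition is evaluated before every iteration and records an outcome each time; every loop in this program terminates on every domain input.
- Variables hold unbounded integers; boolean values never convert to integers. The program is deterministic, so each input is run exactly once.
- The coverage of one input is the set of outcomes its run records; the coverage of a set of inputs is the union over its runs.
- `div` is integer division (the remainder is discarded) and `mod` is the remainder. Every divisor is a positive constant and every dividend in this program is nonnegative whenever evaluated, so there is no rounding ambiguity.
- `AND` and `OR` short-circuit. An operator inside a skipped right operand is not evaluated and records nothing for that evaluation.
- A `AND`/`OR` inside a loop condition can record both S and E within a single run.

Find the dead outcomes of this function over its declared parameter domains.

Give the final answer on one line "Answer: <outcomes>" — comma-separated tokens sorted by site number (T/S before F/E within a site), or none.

checking every outcome against all 63 domain inputs:
  reachable outcomes have witnesses, e.g. B1=T (e.g. a=0, r=4, y=0), B1=F (e.g. a=0, r=3, y=0), B2=S (e.g. a=0, r=4, y=0), B2=E (e.g. a=0, r=3, y=0)

Answer: none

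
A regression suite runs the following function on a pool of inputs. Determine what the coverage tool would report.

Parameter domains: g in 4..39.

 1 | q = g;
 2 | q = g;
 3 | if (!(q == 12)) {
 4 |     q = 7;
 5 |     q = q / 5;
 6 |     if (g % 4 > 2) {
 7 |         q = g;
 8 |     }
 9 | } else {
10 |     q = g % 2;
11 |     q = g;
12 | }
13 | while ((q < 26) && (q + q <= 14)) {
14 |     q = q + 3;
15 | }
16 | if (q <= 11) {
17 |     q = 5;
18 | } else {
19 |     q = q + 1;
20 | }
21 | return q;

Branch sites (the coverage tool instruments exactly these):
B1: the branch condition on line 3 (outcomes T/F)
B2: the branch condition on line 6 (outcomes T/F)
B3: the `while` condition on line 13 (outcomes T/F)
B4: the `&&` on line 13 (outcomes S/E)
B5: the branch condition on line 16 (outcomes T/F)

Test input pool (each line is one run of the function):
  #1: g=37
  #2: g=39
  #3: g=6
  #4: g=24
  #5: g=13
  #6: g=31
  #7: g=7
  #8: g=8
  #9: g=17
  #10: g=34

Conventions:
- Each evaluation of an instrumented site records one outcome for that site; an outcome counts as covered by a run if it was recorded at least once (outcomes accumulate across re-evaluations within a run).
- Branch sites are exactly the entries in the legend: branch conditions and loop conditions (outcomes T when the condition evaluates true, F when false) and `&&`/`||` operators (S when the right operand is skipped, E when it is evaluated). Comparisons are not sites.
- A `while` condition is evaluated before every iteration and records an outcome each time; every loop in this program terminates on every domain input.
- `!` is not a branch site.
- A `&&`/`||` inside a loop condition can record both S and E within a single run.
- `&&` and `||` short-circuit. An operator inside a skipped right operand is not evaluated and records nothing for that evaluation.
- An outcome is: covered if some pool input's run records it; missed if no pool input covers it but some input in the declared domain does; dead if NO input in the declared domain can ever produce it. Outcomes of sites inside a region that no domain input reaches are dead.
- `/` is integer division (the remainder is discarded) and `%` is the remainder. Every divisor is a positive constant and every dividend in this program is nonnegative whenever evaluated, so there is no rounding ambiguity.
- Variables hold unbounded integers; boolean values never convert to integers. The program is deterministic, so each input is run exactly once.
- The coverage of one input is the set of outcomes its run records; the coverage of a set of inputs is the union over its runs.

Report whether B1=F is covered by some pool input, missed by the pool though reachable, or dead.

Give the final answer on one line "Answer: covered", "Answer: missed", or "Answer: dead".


no pool input records B1=F
but domain input (g=12) does record it -> reachable, so missed
Answer: missed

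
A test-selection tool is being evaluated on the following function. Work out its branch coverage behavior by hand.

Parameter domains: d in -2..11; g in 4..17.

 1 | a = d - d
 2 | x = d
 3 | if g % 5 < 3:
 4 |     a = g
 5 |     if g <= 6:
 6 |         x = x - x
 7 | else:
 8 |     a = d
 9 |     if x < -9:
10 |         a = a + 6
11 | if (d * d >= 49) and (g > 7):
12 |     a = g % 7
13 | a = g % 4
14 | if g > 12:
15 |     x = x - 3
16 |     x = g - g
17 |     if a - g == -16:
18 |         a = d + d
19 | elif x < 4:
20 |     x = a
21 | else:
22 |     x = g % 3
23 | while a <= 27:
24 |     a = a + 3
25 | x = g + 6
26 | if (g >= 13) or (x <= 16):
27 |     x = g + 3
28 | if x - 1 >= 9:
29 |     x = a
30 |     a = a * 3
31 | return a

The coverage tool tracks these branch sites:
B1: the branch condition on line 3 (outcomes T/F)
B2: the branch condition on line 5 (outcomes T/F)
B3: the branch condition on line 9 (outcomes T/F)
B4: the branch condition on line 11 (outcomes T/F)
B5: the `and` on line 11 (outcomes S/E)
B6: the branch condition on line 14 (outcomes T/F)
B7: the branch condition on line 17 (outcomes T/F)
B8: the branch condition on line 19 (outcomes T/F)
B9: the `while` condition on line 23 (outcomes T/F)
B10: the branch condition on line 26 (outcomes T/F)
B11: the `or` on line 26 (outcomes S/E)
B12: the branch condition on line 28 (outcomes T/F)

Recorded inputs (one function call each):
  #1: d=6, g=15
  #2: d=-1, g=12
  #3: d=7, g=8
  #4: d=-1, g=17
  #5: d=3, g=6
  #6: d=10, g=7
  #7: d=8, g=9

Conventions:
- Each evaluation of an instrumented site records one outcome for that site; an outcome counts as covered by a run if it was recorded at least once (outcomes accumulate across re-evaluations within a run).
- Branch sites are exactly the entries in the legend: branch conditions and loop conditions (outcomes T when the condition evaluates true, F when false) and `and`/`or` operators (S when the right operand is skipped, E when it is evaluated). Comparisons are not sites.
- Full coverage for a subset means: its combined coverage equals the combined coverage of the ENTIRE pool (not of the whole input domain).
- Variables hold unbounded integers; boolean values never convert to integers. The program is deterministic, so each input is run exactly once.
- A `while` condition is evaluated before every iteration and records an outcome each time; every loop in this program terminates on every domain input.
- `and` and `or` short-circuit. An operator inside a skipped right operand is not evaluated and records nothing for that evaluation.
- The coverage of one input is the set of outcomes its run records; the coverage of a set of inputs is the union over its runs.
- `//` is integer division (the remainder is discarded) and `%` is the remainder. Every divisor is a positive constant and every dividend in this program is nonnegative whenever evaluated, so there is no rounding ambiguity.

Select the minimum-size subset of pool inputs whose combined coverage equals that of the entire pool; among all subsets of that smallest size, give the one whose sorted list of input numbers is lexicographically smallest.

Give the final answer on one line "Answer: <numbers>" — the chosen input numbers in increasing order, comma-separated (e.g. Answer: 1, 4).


input #1 (d=6, g=15): events B1->T, B2->F, B5->S, B4->F, B6->T, B7->F, B9->T, B9->T, B9->T, B9->T, B9->T, B9->T, B9->T, B9->T, ...; covers B1=T, B2=F, B4=F, B5=S, B6=T, B7=F, B9=T, B9=F, B10=T, B11=S, B12=T
input #2 (d=-1, g=12): events B1->T, B2->F, B5->S, B4->F, B6->F, B8->T, B9->T, B9->T, B9->T, B9->T, B9->T, B9->T, B9->T, B9->T, ...; covers B1=T, B2=F, B4=F, B5=S, B6=F, B8=T, B9=T, B9=F, B10=F, B11=E, B12=T
input #3 (d=7, g=8): events B1->F, B3->F, B5->E, B4->T, B6->F, B8->F, B9->T, B9->T, B9->T, B9->T, B9->T, B9->T, B9->T, B9->T, ...; covers B1=F, B3=F, B4=T, B5=E, B6=F, B8=F, B9=T, B9=F, B10=T, B11=E, B12=T
input #4 (d=-1, g=17): events B1->T, B2->F, B5->S, B4->F, B6->T, B7->T, B9->T, B9->T, B9->T, B9->T, B9->T, B9->T, B9->T, B9->T, ...; covers B1=T, B2=F, B4=F, B5=S, B6=T, B7=T, B9=T, B9=F, B10=T, B11=S, B12=T
input #5 (d=3, g=6): events B1->T, B2->T, B5->S, B4->F, B6->F, B8->T, B9->T, B9->T, B9->T, B9->T, B9->T, B9->T, B9->T, B9->T, ...; covers B1=T, B2=T, B4=F, B5=S, B6=F, B8=T, B9=T, B9=F, B10=T, B11=E, B12=F
input #6 (d=10, g=7): events B1->T, B2->F, B5->E, B4->F, B6->F, B8->F, B9->T, B9->T, B9->T, B9->T, B9->T, B9->T, B9->T, B9->T, ...; covers B1=T, B2=F, B4=F, B5=E, B6=F, B8=F, B9=T, B9=F, B10=T, B11=E, B12=T
input #7 (d=8, g=9): events B1->F, B3->F, B5->E, B4->T, B6->F, B8->F, B9->T, B9->T, B9->T, B9->T, B9->T, B9->T, B9->T, B9->T, ...; covers B1=F, B3=F, B4=T, B5=E, B6=F, B8=F, B9=T, B9=F, B10=T, B11=E, B12=T
pool-wide coverage (23 outcomes): B1=T, B1=F, B2=T, B2=F, B3=F, B4=T, B4=F, B5=S, B5=E, B6=T, B6=F, B7=T, B7=F, B8=T, B8=F, B9=T, B9=F, B10=T, B10=F, B11=S, B11=E, B12=T, B12=F
size 1 is not enough: best union over all size-1 subsets is 11/23
size 2 is not enough: best union over all size-2 subsets is 18/23
size 3 is not enough: best union over all size-3 subsets is 21/23
size 4 is not enough: best union over all size-4 subsets is 22/23
size 5: inputs {1, 2, 3, 4, 5} cover all 23 outcomes, and no lexicographically smaller subset of this size does
Answer: 1, 2, 3, 4, 5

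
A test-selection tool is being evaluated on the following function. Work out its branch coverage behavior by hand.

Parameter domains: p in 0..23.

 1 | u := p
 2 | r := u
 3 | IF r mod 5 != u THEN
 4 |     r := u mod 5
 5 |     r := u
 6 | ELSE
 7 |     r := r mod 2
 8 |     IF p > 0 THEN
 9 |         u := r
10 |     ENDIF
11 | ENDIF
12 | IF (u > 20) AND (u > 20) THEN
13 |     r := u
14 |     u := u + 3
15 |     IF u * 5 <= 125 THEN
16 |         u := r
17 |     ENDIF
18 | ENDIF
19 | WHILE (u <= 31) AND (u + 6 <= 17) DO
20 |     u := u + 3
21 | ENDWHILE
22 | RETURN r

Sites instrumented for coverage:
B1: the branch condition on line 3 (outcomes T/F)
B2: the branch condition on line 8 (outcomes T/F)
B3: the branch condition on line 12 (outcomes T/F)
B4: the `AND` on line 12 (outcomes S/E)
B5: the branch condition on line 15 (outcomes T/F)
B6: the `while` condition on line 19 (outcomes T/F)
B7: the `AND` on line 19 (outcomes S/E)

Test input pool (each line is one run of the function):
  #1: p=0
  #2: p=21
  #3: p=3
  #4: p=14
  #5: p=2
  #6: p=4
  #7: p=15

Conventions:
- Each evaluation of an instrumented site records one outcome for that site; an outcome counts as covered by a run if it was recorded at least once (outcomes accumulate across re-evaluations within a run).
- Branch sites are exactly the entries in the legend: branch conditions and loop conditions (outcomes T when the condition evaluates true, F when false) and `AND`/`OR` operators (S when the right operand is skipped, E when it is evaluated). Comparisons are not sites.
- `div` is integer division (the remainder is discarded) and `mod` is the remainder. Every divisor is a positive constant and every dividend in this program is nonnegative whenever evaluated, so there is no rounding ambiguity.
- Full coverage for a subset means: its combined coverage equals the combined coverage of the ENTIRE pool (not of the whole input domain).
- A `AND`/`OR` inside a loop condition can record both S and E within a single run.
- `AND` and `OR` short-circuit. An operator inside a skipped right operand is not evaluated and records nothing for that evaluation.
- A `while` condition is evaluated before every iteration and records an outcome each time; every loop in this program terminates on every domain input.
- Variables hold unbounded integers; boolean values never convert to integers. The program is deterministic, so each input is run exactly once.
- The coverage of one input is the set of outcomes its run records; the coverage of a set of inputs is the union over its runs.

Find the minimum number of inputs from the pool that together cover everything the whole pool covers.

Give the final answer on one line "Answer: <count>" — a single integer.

input #1 (p=0): covers B1=F, B2=F, B3=F, B4=S, B6=T, B6=F, B7=E
input #2 (p=21): covers B1=T, B3=T, B4=E, B5=T, B6=F, B7=E
input #3 (p=3): covers B1=F, B2=T, B3=F, B4=S, B6=T, B6=F, B7=E
input #4 (p=14): covers B1=T, B3=F, B4=S, B6=F, B7=E
input #5 (p=2): covers B1=F, B2=T, B3=F, B4=S, B6=T, B6=F, B7=E
input #6 (p=4): covers B1=F, B2=T, B3=F, B4=S, B6=T, B6=F, B7=E
input #7 (p=15): covers B1=T, B3=F, B4=S, B6=F, B7=E
pool-wide coverage (12 outcomes): B1=T, B1=F, B2=T, B2=F, B3=T, B3=F, B4=S, B4=E, B5=T, B6=T, B6=F, B7=E
no size-1 subset reaches all 12 outcomes (best union: 7/12)
no size-2 subset reaches all 12 outcomes (best union: 11/12)
the canonical winner is {1, 2, 3}: size 3, full 12-outcome coverage, earliest index list among size-3 covers

Answer: 3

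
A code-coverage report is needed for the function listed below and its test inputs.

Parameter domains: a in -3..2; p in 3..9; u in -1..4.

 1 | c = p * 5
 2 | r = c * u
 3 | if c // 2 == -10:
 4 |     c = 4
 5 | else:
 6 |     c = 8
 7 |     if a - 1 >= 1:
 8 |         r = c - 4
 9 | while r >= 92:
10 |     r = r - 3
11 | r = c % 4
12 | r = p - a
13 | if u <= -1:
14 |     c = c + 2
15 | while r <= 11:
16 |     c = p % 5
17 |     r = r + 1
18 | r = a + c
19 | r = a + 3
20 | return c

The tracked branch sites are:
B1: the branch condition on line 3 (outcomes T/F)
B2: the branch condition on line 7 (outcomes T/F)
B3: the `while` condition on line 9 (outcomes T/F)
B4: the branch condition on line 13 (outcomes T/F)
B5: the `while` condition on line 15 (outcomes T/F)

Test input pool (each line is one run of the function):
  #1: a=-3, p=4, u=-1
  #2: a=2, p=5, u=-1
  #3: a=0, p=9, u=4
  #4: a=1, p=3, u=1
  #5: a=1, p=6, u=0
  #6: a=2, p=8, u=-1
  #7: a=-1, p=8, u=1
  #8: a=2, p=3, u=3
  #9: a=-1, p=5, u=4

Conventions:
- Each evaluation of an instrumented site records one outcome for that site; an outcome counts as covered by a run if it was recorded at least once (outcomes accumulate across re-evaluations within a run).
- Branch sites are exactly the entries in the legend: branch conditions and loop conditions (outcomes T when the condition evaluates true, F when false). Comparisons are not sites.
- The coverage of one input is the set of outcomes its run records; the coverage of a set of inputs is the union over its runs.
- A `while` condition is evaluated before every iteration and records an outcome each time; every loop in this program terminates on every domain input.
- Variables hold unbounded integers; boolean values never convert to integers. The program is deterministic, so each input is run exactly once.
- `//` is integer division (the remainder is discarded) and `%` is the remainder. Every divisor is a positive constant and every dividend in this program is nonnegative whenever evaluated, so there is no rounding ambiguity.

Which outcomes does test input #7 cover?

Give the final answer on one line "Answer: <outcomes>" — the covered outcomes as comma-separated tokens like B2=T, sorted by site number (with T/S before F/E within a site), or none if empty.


Event log for input #7 (a=-1, p=8, u=1):
  B1->F, B2->F, B3->F, B4->F, B5->T, B5->T, B5->T, B5->F
as a set, this run covers: B1=F, B2=F, B3=F, B4=F, B5=T, B5=F
Answer: B1=F, B2=F, B3=F, B4=F, B5=T, B5=F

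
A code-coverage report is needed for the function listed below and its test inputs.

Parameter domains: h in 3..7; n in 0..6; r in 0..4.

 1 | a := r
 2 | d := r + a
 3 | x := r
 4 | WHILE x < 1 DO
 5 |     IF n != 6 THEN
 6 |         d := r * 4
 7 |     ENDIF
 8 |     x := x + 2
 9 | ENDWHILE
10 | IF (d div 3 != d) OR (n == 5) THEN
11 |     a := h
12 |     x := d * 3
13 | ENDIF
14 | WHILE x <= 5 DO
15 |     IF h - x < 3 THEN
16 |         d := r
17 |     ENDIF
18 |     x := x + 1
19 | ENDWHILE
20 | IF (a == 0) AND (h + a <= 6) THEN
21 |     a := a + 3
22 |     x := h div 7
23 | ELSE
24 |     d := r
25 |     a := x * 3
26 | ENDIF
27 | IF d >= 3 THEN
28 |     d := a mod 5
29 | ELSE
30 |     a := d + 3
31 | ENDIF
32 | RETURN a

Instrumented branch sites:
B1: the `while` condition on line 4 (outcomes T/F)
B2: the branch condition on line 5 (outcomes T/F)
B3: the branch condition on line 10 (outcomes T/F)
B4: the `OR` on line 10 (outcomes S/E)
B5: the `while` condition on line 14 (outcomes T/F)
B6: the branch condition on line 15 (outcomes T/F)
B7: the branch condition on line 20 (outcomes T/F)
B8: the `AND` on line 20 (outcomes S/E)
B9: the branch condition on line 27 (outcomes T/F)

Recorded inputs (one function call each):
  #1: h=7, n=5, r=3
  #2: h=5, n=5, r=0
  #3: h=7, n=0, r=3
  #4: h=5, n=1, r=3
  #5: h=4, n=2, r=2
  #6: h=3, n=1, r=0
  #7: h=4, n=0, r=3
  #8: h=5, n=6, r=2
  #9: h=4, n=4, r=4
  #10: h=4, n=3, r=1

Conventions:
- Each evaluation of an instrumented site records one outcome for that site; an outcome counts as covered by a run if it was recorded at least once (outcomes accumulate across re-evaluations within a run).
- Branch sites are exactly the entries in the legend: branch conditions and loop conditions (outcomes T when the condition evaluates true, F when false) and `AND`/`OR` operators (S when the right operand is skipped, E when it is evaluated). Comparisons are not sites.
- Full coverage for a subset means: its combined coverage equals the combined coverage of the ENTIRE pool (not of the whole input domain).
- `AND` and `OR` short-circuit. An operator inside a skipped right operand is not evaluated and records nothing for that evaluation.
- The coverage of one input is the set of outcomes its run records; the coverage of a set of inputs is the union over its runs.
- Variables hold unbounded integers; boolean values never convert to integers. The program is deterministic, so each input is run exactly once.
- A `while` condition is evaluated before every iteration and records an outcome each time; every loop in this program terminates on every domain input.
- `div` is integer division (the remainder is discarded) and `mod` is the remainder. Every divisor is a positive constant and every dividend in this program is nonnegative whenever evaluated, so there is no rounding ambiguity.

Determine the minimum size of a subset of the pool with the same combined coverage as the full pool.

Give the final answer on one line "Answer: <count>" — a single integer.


run #1 (h=7, n=5, r=3) runs B1->F, B4->S, B3->T, B5->F, B8->S, B7->F, B9->T; records B1=F, B3=T, B4=S, B5=F, B7=F, B8=S, B9=T
run #2 (h=5, n=5, r=0) runs B1->T, B2->T, B1->F, B4->E, B3->T, B5->T, B6->F, B5->T, B6->F, B5->T, B6->F, B5->T, B6->T, B5->T, ...; records B1=T, B1=F, B2=T, B3=T, B4=E, B5=T, B5=F, B6=T, B6=F, B7=F, B8=S, B9=F
run #3 (h=7, n=0, r=3) runs B1->F, B4->S, B3->T, B5->F, B8->S, B7->F, B9->T; records B1=F, B3=T, B4=S, B5=F, B7=F, B8=S, B9=T
run #4 (h=5, n=1, r=3) runs B1->F, B4->S, B3->T, B5->F, B8->S, B7->F, B9->T; records B1=F, B3=T, B4=S, B5=F, B7=F, B8=S, B9=T
run #5 (h=4, n=2, r=2) runs B1->F, B4->S, B3->T, B5->F, B8->S, B7->F, B9->F; records B1=F, B3=T, B4=S, B5=F, B7=F, B8=S, B9=F
run #6 (h=3, n=1, r=0) runs B1->T, B2->T, B1->F, B4->E, B3->F, B5->T, B6->T, B5->T, B6->T, B5->T, B6->T, B5->T, B6->T, B5->F, ...; records B1=T, B1=F, B2=T, B3=F, B4=E, B5=T, B5=F, B6=T, B7=T, B8=E, B9=F
run #7 (h=4, n=0, r=3) runs B1->F, B4->S, B3->T, B5->F, B8->S, B7->F, B9->T; records B1=F, B3=T, B4=S, B5=F, B7=F, B8=S, B9=T
run #8 (h=5, n=6, r=2) runs B1->F, B4->S, B3->T, B5->F, B8->S, B7->F, B9->F; records B1=F, B3=T, B4=S, B5=F, B7=F, B8=S, B9=F
run #9 (h=4, n=4, r=4) runs B1->F, B4->S, B3->T, B5->F, B8->S, B7->F, B9->T; records B1=F, B3=T, B4=S, B5=F, B7=F, B8=S, B9=T
run #10 (h=4, n=3, r=1) runs B1->F, B4->S, B3->T, B5->F, B8->S, B7->F, B9->F; records B1=F, B3=T, B4=S, B5=F, B7=F, B8=S, B9=F
pool-wide coverage (17 outcomes): B1=T, B1=F, B2=T, B3=T, B3=F, B4=S, B4=E, B5=T, B5=F, B6=T, B6=F, B7=T, B7=F, B8=S, B8=E, B9=T, B9=F
size 1 is not enough: best union over all size-1 subsets is 12/17
size 2 is not enough: best union over all size-2 subsets is 16/17
inputs {1, 2, 6} (size 3) cover everything; no size-3 subset with a lexicographically smaller index list covers all 17
Answer: 3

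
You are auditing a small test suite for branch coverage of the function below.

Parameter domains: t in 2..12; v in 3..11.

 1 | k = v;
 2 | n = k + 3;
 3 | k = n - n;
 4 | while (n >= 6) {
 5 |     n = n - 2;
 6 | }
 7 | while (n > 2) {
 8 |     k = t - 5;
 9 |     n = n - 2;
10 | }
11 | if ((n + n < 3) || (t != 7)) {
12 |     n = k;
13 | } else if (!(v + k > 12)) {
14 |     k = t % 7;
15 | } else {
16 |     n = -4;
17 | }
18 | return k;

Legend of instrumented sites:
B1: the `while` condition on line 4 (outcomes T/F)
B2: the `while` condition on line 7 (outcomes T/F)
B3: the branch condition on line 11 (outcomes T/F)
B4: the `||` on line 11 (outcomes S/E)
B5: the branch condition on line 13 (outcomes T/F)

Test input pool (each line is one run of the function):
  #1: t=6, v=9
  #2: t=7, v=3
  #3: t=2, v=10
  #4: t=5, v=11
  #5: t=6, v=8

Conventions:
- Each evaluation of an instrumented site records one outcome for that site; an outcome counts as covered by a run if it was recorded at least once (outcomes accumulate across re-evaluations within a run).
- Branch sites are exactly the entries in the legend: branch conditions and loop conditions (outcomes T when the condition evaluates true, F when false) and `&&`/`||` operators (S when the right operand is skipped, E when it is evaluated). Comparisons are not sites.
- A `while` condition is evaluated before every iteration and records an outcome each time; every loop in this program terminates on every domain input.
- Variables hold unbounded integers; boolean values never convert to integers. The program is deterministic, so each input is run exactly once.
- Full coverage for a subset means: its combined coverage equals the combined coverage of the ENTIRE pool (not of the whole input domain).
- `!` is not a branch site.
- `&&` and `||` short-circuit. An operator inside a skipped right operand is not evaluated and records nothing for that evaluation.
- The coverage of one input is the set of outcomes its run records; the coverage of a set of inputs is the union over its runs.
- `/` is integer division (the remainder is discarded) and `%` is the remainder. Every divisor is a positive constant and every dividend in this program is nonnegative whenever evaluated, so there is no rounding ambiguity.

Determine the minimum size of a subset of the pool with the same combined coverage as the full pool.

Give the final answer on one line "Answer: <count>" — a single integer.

input #1, t=6, v=9: events B1->T, B1->T, B1->T, B1->T, B1->F, B2->T, B2->F, B4->E, B3->T; outcomes B1=T, B1=F, B2=T, B2=F, B3=T, B4=E
input #2, t=7, v=3: events B1->T, B1->F, B2->T, B2->F, B4->E, B3->F, B5->T; outcomes B1=T, B1=F, B2=T, B2=F, B3=F, B4=E, B5=T
input #3, t=2, v=10: events B1->T, B1->T, B1->T, B1->T, B1->F, B2->T, B2->T, B2->F, B4->S, B3->T; outcomes B1=T, B1=F, B2=T, B2=F, B3=T, B4=S
input #4, t=5, v=11: events B1->T, B1->T, B1->T, B1->T, B1->T, B1->F, B2->T, B2->F, B4->E, B3->T; outcomes B1=T, B1=F, B2=T, B2=F, B3=T, B4=E
input #5, t=6, v=8: events B1->T, B1->T, B1->T, B1->F, B2->T, B2->T, B2->F, B4->S, B3->T; outcomes B1=T, B1=F, B2=T, B2=F, B3=T, B4=S
pool-wide coverage (9 outcomes): B1=T, B1=F, B2=T, B2=F, B3=T, B3=F, B4=S, B4=E, B5=T
checked all size-1 subsets: none covers 9 outcomes (max 7/9)
inputs {2, 3} (size 2) cover everything; no size-2 subset with a lexicographically smaller index list covers all 9

Answer: 2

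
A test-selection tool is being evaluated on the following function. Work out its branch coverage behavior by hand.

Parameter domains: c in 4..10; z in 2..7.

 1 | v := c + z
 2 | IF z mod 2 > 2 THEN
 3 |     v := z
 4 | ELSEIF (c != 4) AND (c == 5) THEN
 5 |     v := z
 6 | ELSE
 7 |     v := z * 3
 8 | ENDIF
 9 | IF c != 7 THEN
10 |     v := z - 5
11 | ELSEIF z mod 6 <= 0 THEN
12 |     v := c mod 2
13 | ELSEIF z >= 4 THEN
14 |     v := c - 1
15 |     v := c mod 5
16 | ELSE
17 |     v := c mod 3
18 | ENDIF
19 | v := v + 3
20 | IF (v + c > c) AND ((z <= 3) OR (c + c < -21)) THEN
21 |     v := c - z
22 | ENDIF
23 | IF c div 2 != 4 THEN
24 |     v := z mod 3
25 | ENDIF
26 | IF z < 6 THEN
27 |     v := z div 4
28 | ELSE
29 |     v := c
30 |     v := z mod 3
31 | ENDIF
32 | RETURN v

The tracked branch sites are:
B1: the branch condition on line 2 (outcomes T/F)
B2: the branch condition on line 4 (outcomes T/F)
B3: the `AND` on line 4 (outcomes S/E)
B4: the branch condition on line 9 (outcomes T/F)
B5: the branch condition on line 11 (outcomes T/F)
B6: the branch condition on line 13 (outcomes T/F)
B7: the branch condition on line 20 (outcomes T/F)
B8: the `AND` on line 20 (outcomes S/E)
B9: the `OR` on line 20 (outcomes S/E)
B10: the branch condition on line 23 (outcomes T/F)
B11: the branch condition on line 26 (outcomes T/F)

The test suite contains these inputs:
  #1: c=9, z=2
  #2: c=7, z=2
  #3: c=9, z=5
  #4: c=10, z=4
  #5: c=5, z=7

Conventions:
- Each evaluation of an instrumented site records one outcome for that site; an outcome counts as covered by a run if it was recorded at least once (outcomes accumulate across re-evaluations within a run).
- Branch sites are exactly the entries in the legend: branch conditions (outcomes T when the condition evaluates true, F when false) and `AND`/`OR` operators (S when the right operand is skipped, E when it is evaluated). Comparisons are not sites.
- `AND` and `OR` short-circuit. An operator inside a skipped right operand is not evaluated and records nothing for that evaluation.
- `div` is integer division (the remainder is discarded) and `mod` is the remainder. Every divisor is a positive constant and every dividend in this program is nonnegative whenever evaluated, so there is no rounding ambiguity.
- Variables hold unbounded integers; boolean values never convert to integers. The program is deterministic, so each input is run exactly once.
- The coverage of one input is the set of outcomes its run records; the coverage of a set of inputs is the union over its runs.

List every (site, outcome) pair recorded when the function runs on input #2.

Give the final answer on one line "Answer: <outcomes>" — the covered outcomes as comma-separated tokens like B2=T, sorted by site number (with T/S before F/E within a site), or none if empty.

Simulating input #2 (c=7, z=2) step by step:
  B1->F, B3->E, B2->F, B4->F, B5->F, B6->F, B8->E, B9->S, B7->T, B10->T
  B11->T
distinct outcomes covered: B1=F, B2=F, B3=E, B4=F, B5=F, B6=F, B7=T, B8=E, B9=S, B10=T, B11=T

Answer: B1=F, B2=F, B3=E, B4=F, B5=F, B6=F, B7=T, B8=E, B9=S, B10=T, B11=T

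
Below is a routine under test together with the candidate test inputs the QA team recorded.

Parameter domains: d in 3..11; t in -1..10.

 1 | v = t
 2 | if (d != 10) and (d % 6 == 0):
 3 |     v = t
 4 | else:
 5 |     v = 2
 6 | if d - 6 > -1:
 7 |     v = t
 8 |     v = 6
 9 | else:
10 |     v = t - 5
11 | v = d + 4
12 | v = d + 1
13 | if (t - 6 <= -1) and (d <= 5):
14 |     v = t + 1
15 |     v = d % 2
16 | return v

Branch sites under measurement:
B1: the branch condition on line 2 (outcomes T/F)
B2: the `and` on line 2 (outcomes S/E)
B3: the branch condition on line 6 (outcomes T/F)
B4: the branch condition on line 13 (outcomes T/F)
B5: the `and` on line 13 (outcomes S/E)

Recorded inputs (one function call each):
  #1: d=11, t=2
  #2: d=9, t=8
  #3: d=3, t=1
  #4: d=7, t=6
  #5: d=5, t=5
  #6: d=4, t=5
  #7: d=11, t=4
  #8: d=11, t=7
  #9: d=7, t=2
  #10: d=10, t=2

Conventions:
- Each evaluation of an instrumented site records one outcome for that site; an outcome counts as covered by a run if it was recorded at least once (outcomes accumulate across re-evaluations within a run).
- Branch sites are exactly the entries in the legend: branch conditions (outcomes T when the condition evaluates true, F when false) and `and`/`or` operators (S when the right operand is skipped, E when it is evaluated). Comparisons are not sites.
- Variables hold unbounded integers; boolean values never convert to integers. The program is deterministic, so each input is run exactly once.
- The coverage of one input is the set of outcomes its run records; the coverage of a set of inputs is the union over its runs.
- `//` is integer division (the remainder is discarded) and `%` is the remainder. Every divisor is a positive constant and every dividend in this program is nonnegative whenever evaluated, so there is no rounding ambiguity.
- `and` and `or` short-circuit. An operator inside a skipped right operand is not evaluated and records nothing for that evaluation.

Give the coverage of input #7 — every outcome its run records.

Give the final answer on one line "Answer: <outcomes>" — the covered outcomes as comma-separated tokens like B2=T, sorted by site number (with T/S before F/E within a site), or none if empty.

Simulating input #7 (d=11, t=4) step by step:
  B2->E, B1->F, B3->T, B5->E, B4->F
distinct outcomes covered: B1=F, B2=E, B3=T, B4=F, B5=E

Answer: B1=F, B2=E, B3=T, B4=F, B5=E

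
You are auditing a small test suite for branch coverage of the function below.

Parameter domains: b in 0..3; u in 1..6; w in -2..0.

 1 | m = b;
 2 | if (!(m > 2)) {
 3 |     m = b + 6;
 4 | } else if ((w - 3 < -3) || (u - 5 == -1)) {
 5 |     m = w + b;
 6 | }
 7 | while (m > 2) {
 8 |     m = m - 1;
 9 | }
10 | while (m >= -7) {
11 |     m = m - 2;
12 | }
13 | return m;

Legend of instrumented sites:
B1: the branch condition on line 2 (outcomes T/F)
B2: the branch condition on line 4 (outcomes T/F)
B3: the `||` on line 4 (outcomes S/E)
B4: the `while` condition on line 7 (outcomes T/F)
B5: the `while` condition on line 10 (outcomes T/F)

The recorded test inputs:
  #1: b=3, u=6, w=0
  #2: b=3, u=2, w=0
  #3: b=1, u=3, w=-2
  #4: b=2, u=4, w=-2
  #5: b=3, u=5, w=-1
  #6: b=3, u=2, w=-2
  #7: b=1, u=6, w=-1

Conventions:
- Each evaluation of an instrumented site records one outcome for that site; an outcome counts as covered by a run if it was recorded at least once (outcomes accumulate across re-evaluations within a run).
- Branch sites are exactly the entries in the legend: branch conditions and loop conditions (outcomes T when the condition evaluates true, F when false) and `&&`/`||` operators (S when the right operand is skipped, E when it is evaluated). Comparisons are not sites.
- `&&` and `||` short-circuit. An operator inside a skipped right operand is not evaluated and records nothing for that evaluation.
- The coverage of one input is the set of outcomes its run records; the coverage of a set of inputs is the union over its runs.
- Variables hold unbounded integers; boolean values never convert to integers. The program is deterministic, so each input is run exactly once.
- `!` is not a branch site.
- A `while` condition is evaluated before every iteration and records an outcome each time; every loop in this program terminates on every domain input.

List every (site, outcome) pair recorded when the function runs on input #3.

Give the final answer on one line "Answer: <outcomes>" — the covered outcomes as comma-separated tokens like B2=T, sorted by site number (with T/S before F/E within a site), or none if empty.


Simulating input #3 (b=1, u=3, w=-2) step by step:
  B1->T, B4->T, B4->T, B4->T, B4->T, B4->T, B4->F, B5->T, B5->T, B5->T
  B5->T, B5->T, B5->F
as a set, this run covers: B1=T, B4=T, B4=F, B5=T, B5=F
Answer: B1=T, B4=T, B4=F, B5=T, B5=F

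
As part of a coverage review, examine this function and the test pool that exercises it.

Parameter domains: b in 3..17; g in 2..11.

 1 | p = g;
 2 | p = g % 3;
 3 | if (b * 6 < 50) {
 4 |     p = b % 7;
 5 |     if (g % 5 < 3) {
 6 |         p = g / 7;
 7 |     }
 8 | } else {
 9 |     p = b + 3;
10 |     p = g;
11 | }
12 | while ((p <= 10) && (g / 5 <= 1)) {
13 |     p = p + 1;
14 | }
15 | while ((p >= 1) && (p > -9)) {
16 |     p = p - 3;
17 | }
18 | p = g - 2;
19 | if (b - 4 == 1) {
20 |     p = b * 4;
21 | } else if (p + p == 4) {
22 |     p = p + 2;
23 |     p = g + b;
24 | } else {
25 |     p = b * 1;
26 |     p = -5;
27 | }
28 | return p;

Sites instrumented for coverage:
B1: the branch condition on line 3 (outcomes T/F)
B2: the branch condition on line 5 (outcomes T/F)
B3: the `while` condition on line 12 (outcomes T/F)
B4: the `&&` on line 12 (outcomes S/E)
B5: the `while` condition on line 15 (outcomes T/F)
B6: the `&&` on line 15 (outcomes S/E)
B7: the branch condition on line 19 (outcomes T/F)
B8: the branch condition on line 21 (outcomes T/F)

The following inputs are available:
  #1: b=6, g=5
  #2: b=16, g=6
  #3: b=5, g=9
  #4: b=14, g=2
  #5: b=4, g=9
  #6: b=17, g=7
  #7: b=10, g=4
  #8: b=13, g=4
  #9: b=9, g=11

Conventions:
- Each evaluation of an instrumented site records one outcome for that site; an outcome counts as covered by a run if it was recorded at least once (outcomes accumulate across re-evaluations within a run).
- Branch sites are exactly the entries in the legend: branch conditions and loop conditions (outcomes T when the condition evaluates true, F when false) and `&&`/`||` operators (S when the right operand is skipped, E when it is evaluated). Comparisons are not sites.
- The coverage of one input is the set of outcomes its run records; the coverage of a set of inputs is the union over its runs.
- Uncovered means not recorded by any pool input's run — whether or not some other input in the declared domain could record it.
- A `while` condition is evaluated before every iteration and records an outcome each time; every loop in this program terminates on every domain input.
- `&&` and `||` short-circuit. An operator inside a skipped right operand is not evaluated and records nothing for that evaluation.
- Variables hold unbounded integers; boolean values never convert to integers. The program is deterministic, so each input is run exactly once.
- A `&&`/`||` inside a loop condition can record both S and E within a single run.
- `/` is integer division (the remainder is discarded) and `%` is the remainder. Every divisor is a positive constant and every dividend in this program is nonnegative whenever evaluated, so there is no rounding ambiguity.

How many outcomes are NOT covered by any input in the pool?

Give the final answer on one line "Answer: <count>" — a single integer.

test 1 (b=6, g=5) fires B1->T, B2->T, B4->E, B3->T, B4->E, B3->T, B4->E, B3->T, B4->E, B3->T, B4->E, B3->T, B4->E, B3->T, ...; hits B1=T, B2=T, B3=T, B3=F, B4=S, B4=E, B5=T, B5=F, B6=S, B6=E, B7=F, B8=F
test 2 (b=16, g=6) fires B1->F, B4->E, B3->T, B4->E, B3->T, B4->E, B3->T, B4->E, B3->T, B4->E, B3->T, B4->S, B3->F, B6->E, ...; hits B1=F, B3=T, B3=F, B4=S, B4=E, B5=T, B5=F, B6=S, B6=E, B7=F, B8=F
test 3 (b=5, g=9) fires B1->T, B2->F, B4->E, B3->T, B4->E, B3->T, B4->E, B3->T, B4->E, B3->T, B4->E, B3->T, B4->E, B3->T, ...; hits B1=T, B2=F, B3=T, B3=F, B4=S, B4=E, B5=T, B5=F, B6=S, B6=E, B7=T
test 4 (b=14, g=2) fires B1->F, B4->E, B3->T, B4->E, B3->T, B4->E, B3->T, B4->E, B3->T, B4->E, B3->T, B4->E, B3->T, B4->E, ...; hits B1=F, B3=T, B3=F, B4=S, B4=E, B5=T, B5=F, B6=S, B6=E, B7=F, B8=F
test 5 (b=4, g=9) fires B1->T, B2->F, B4->E, B3->T, B4->E, B3->T, B4->E, B3->T, B4->E, B3->T, B4->E, B3->T, B4->E, B3->T, ...; hits B1=T, B2=F, B3=T, B3=F, B4=S, B4=E, B5=T, B5=F, B6=S, B6=E, B7=F, B8=F
test 6 (b=17, g=7) fires B1->F, B4->E, B3->T, B4->E, B3->T, B4->E, B3->T, B4->E, B3->T, B4->S, B3->F, B6->E, B5->T, B6->E, ...; hits B1=F, B3=T, B3=F, B4=S, B4=E, B5=T, B5=F, B6=S, B6=E, B7=F, B8=F
test 7 (b=10, g=4) fires B1->F, B4->E, B3->T, B4->E, B3->T, B4->E, B3->T, B4->E, B3->T, B4->E, B3->T, B4->E, B3->T, B4->E, ...; hits B1=F, B3=T, B3=F, B4=S, B4=E, B5=T, B5=F, B6=S, B6=E, B7=F, B8=T
test 8 (b=13, g=4) fires B1->F, B4->E, B3->T, B4->E, B3->T, B4->E, B3->T, B4->E, B3->T, B4->E, B3->T, B4->E, B3->T, B4->E, ...; hits B1=F, B3=T, B3=F, B4=S, B4=E, B5=T, B5=F, B6=S, B6=E, B7=F, B8=T
test 9 (b=9, g=11) fires B1->F, B4->S, B3->F, B6->E, B5->T, B6->E, B5->T, B6->E, B5->T, B6->E, B5->T, B6->S, B5->F, B7->F, ...; hits B1=F, B3=F, B4=S, B5=T, B5=F, B6=S, B6=E, B7=F, B8=F
union over the pool: B1=T, B1=F, B2=T, B2=F, B3=T, B3=F, B4=S, B4=E, B5=T, B5=F, B6=S, B6=E, B7=T, B7=F, B8=T, B8=F
uncovered (0 of 16): none

Answer: 0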